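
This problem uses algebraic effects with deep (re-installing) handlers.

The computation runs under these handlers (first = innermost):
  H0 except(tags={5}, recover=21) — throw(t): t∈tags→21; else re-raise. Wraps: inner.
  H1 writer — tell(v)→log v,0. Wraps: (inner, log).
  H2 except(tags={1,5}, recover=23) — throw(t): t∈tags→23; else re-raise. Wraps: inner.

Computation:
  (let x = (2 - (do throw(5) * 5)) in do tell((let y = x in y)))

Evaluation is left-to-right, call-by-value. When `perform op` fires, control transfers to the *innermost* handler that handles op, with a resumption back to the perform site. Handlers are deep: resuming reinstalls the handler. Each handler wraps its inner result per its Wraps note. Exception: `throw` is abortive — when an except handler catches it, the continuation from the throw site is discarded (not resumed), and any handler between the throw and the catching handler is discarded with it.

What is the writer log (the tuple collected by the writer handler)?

Evaluation trace:
throw(5) @ H0 caught ⇒ 21
H1 returns (21, ())
H2 returns (21, ())
= (21, ())

Answer: ()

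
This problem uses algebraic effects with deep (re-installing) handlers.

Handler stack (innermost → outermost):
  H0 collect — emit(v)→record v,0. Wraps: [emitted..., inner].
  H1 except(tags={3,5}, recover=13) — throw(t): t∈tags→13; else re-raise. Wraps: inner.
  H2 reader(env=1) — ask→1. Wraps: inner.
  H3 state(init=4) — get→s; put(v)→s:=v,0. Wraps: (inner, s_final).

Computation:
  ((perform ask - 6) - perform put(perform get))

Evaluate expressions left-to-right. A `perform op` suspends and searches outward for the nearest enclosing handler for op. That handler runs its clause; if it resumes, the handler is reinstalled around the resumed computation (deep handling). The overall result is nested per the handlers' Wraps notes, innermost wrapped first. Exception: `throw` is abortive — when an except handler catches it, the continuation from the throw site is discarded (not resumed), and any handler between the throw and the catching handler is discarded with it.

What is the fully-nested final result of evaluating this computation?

Answer: ([-5], 4)

Working:
ask @ H2 ⇒ 1
get @ H3 ⇒ 4
put(4) @ H3 ⇒ s:=4
H0 returns [-5]
H1 returns [-5]
H2 returns [-5]
H3 returns ([-5], 4)
= ([-5], 4)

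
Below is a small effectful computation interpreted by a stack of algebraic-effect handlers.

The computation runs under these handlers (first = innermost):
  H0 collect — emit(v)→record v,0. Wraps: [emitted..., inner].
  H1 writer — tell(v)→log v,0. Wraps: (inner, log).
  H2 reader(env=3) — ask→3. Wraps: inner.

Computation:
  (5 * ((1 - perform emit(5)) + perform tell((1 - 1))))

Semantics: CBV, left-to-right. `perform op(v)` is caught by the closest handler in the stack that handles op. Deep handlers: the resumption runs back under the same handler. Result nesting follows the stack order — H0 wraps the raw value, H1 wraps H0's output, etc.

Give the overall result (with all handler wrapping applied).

Answer: ([5, 5], (0))

Step-by-step:
emit(5) @ H0 ⇒ out+=5
tell(0) @ H1 ⇒ log+=0
H0 returns [5, 5]
H1 returns ([5, 5], (0))
H2 returns ([5, 5], (0))
= ([5, 5], (0))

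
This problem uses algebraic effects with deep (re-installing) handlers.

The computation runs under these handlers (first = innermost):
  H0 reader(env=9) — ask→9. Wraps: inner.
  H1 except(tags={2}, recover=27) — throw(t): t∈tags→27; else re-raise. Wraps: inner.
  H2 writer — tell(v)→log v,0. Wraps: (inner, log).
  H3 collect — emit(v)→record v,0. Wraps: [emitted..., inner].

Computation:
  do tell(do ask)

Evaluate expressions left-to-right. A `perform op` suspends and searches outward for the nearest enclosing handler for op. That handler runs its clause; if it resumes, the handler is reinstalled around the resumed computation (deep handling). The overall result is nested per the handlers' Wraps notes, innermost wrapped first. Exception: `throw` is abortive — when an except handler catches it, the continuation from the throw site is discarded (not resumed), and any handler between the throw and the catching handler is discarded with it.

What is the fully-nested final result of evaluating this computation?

Working:
ask @ H0 ⇒ 9
tell(9) @ H2 ⇒ log+=9
H0 returns 0
H1 returns 0
H2 returns (0, (9))
H3 returns [(0, (9))]
= [(0, (9))]

Answer: [(0, (9))]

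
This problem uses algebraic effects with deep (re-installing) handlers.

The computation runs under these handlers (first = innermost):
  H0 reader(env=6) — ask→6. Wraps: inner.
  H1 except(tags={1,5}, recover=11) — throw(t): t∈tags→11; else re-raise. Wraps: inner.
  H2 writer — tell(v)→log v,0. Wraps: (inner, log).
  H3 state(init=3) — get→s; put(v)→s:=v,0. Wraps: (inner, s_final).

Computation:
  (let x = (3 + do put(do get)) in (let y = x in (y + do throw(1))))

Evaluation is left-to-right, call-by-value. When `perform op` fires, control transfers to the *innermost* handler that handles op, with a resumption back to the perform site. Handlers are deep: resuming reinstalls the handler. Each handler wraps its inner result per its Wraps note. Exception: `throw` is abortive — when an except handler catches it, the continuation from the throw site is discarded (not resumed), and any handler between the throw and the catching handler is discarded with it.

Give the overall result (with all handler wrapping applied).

Answer: ((11, ()), 3)

Evaluation trace:
get @ H3 ⇒ 3
put(3) @ H3 ⇒ s:=3
throw(1) @ H1 caught ⇒ 11
H2 returns (11, ())
H3 returns ((11, ()), 3)
= ((11, ()), 3)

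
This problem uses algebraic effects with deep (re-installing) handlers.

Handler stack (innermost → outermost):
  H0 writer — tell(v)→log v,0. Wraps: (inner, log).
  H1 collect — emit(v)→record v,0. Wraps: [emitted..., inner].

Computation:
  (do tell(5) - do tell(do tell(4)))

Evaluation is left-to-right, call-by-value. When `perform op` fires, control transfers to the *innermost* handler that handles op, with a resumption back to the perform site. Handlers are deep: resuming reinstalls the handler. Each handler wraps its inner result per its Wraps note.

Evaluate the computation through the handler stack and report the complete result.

Answer: [(0, (5, 4, 0))]

Step-by-step:
tell(5) @ H0 ⇒ log+=5
tell(4) @ H0 ⇒ log+=4
tell(0) @ H0 ⇒ log+=0
H0 returns (0, (5, 4, 0))
H1 returns [(0, (5, 4, 0))]
= [(0, (5, 4, 0))]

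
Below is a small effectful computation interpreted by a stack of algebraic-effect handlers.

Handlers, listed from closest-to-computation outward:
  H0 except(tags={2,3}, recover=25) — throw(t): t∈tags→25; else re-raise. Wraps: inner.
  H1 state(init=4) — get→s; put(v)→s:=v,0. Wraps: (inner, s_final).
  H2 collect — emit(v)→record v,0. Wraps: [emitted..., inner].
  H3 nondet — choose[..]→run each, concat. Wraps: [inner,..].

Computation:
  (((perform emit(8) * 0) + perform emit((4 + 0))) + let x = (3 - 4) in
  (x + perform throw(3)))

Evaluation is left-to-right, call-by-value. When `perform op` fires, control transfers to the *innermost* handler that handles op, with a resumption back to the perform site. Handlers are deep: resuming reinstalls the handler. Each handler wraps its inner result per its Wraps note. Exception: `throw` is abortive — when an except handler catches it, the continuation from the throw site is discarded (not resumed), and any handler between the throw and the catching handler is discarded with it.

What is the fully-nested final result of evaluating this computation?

Step-by-step:
emit(8) @ H2 ⇒ out+=8
emit(4) @ H2 ⇒ out+=4
throw(3) @ H0 caught ⇒ 25
H1 returns (25, 4)
H2 returns [8, 4, (25, 4)]
H3 returns [[8, 4, (25, 4)]]
= [[8, 4, (25, 4)]]

Answer: [[8, 4, (25, 4)]]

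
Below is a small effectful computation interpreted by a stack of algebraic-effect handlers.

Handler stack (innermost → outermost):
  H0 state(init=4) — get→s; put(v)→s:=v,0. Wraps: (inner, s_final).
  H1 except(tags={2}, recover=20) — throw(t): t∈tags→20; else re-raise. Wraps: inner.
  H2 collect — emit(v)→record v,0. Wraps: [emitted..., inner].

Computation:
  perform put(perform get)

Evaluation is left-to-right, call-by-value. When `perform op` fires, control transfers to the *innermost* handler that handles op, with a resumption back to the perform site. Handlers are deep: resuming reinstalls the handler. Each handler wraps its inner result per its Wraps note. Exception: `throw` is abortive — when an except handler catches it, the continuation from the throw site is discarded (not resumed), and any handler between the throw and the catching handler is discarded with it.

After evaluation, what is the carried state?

Step-by-step:
get @ H0 ⇒ 4
put(4) @ H0 ⇒ s:=4
H0 returns (0, 4)
H1 returns (0, 4)
H2 returns [(0, 4)]
= [(0, 4)]

Answer: 4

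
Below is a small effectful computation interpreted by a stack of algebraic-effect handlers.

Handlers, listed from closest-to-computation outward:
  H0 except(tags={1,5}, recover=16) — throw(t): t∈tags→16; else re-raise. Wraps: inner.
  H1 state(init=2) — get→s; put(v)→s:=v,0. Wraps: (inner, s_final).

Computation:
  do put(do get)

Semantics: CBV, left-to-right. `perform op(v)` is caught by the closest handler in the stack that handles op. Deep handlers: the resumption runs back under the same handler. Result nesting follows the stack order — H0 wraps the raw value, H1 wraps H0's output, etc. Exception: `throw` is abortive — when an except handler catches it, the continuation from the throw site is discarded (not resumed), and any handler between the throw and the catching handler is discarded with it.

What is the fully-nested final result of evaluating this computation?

Working:
get @ H1 ⇒ 2
put(2) @ H1 ⇒ s:=2
H0 returns 0
H1 returns (0, 2)
= (0, 2)

Answer: (0, 2)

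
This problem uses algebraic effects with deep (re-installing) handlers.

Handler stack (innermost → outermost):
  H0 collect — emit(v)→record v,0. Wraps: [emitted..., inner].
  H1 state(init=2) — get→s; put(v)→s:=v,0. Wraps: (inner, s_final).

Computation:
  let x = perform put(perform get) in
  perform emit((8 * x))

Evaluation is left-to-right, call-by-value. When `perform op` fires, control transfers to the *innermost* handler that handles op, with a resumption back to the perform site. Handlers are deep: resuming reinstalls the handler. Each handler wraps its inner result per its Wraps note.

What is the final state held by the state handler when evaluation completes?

Working:
get @ H1 ⇒ 2
put(2) @ H1 ⇒ s:=2
emit(0) @ H0 ⇒ out+=0
H0 returns [0, 0]
H1 returns ([0, 0], 2)
= ([0, 0], 2)

Answer: 2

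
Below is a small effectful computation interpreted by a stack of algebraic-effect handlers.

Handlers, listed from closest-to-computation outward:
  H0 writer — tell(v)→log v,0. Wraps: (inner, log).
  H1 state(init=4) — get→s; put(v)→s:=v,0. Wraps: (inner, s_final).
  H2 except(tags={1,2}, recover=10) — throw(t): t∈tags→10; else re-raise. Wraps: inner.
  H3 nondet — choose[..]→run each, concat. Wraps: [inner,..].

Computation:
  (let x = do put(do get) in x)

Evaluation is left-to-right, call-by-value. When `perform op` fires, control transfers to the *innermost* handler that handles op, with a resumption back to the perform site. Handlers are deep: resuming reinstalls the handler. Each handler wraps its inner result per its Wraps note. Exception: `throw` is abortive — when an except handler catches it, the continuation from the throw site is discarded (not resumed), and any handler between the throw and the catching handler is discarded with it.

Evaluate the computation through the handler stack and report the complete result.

Answer: [((0, ()), 4)]

Step-by-step:
get @ H1 ⇒ 4
put(4) @ H1 ⇒ s:=4
H0 returns (0, ())
H1 returns ((0, ()), 4)
H2 returns ((0, ()), 4)
H3 returns [((0, ()), 4)]
= [((0, ()), 4)]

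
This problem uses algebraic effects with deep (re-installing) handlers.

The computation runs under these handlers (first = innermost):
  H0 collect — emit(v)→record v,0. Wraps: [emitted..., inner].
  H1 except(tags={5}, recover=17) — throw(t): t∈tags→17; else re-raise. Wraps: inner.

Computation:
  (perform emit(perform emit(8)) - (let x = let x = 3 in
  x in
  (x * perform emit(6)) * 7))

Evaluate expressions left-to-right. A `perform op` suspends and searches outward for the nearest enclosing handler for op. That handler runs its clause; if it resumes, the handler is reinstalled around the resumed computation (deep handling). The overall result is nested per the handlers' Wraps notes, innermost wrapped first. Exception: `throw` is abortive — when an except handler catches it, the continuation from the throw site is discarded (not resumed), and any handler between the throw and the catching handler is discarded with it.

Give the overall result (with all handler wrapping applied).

Step-by-step:
emit(8) @ H0 ⇒ out+=8
emit(0) @ H0 ⇒ out+=0
emit(6) @ H0 ⇒ out+=6
H0 returns [8, 0, 6, 0]
H1 returns [8, 0, 6, 0]
= [8, 0, 6, 0]

Answer: [8, 0, 6, 0]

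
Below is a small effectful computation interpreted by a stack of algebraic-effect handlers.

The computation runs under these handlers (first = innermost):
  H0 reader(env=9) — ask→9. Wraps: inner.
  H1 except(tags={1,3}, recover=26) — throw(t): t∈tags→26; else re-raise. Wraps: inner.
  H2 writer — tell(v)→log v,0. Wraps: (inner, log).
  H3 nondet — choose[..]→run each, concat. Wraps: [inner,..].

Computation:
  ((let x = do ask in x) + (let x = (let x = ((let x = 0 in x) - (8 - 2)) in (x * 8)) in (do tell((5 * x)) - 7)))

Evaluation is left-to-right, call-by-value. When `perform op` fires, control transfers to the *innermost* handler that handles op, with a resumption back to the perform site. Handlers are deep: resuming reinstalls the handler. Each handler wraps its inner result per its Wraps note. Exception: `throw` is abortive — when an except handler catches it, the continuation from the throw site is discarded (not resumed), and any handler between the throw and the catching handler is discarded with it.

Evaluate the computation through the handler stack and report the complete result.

Step-by-step:
ask @ H0 ⇒ 9
tell(-240) @ H2 ⇒ log+=-240
H0 returns 2
H1 returns 2
H2 returns (2, (-240))
H3 returns [(2, (-240))]
= [(2, (-240))]

Answer: [(2, (-240))]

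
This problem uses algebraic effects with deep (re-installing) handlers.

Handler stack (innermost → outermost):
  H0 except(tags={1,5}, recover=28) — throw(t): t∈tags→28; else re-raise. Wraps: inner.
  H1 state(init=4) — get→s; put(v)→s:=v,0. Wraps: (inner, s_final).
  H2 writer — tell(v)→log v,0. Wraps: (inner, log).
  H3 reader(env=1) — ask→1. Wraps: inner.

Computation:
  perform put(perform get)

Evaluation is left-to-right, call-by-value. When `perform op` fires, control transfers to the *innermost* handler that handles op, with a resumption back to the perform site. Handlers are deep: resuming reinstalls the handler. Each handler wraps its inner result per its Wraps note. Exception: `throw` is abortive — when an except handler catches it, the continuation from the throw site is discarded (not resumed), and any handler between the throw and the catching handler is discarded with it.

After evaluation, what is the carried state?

Evaluation trace:
get @ H1 ⇒ 4
put(4) @ H1 ⇒ s:=4
H0 returns 0
H1 returns (0, 4)
H2 returns ((0, 4), ())
H3 returns ((0, 4), ())
= ((0, 4), ())

Answer: 4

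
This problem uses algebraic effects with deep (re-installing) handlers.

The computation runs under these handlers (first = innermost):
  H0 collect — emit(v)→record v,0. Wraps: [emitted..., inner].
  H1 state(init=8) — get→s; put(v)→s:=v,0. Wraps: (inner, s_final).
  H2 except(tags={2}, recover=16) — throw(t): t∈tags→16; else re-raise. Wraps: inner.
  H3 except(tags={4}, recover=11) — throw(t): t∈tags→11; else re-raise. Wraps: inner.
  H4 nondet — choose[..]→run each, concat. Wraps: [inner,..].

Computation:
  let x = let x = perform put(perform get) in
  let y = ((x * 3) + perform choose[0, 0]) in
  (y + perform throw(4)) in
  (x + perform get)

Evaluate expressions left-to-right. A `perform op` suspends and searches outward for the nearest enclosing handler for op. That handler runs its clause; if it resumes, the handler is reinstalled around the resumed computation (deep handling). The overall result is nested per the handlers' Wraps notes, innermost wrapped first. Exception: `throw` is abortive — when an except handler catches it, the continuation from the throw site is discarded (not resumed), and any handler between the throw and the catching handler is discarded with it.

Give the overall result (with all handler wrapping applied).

Answer: [11, 11]

Working:
get @ H1 ⇒ 8
put(8) @ H1 ⇒ s:=8
choose[0, 0] @ H4
  branch[0] choose=0:
    throw(4) @ H2 re-raised
    throw(4) @ H3 caught ⇒ 11
    H4 returns [11]
  branch[1] choose=0:
    throw(4) @ H2 re-raised
    throw(4) @ H3 caught ⇒ 11
    H4 returns [11]
= [11, 11]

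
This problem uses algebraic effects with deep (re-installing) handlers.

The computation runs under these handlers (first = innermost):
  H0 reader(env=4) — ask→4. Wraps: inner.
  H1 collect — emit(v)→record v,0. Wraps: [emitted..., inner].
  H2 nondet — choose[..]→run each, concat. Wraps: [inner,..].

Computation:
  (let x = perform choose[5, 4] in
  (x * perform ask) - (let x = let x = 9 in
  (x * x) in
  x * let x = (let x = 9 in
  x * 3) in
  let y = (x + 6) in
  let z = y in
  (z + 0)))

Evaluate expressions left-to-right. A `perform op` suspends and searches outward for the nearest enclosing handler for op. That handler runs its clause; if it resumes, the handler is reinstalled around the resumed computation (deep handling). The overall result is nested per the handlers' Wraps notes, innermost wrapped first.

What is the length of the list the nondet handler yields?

Step-by-step:
choose[5, 4] @ H2
  branch[0] choose=5:
    ask @ H0 ⇒ 4
    H0 returns -2653
    H1 returns [-2653]
    H2 returns [[-2653]]
  branch[1] choose=4:
    ask @ H0 ⇒ 4
    H0 returns -2657
    H1 returns [-2657]
    H2 returns [[-2657]]
= [[-2653], [-2657]]

Answer: 2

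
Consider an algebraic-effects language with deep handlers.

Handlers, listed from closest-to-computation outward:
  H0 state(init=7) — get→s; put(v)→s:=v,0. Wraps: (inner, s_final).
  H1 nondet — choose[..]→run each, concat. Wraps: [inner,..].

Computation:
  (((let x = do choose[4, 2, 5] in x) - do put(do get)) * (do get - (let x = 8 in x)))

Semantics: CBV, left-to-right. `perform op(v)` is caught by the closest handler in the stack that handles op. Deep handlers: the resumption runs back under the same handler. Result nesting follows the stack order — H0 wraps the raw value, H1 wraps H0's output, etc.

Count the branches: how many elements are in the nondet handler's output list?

Step-by-step:
choose[4, 2, 5] @ H1
  branch[0] choose=4:
    get @ H0 ⇒ 7
    put(7) @ H0 ⇒ s:=7
    get @ H0 ⇒ 7
    H0 returns (-4, 7)
    H1 returns [(-4, 7)]
  branch[1] choose=2:
    get @ H0 ⇒ 7
    put(7) @ H0 ⇒ s:=7
    get @ H0 ⇒ 7
    H0 returns (-2, 7)
    H1 returns [(-2, 7)]
  branch[2] choose=5:
    get @ H0 ⇒ 7
    put(7) @ H0 ⇒ s:=7
    get @ H0 ⇒ 7
    H0 returns (-5, 7)
    H1 returns [(-5, 7)]
= [(-4, 7), (-2, 7), (-5, 7)]

Answer: 3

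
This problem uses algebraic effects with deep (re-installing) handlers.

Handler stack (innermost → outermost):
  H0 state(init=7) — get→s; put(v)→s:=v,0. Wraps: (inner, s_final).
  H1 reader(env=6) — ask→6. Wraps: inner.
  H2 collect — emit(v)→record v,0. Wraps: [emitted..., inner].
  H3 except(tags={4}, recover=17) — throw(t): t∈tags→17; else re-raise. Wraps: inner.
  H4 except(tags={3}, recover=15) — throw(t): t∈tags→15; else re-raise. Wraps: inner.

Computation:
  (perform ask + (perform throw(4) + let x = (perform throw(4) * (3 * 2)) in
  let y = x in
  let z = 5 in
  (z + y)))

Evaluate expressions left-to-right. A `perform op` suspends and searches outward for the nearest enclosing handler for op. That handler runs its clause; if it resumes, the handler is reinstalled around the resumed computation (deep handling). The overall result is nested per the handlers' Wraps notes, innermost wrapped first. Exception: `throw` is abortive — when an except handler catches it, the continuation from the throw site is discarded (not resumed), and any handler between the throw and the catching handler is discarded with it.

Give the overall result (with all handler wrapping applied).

Working:
ask @ H1 ⇒ 6
throw(4) @ H3 caught ⇒ 17
H4 returns 17
= 17

Answer: 17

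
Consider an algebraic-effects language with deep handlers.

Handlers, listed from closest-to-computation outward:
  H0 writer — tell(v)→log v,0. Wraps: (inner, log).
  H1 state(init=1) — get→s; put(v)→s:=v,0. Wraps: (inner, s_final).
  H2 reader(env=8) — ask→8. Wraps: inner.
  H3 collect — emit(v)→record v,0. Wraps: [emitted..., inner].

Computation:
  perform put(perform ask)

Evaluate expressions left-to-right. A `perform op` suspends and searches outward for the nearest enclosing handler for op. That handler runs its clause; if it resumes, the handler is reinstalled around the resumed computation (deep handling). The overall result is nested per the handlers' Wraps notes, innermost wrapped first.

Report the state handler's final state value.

Answer: 8

Evaluation trace:
ask @ H2 ⇒ 8
put(8) @ H1 ⇒ s:=8
H0 returns (0, ())
H1 returns ((0, ()), 8)
H2 returns ((0, ()), 8)
H3 returns [((0, ()), 8)]
= [((0, ()), 8)]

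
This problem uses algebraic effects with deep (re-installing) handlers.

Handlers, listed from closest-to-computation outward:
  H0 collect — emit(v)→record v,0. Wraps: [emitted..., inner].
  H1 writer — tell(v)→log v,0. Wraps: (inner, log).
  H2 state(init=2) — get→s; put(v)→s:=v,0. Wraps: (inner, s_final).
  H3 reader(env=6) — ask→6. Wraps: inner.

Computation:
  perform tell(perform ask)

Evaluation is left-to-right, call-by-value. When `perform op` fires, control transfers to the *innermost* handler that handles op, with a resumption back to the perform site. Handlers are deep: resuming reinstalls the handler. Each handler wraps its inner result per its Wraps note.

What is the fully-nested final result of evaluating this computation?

Evaluation trace:
ask @ H3 ⇒ 6
tell(6) @ H1 ⇒ log+=6
H0 returns [0]
H1 returns ([0], (6))
H2 returns (([0], (6)), 2)
H3 returns (([0], (6)), 2)
= (([0], (6)), 2)

Answer: (([0], (6)), 2)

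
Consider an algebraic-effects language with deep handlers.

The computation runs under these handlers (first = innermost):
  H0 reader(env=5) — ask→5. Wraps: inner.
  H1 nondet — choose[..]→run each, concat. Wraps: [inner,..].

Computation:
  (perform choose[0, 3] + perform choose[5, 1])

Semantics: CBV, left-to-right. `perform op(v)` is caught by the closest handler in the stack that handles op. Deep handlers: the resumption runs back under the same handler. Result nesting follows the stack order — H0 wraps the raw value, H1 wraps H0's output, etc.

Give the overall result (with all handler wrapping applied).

Answer: [5, 1, 8, 4]

Evaluation trace:
choose[0, 3] @ H1
  branch[0] choose=0:
    choose[5, 1] @ H1
      branch[0] choose=5:
        H0 returns 5
        H1 returns [5]
      branch[1] choose=1:
        H0 returns 1
        H1 returns [1]
  branch[1] choose=3:
    choose[5, 1] @ H1
      branch[0] choose=5:
        H0 returns 8
        H1 returns [8]
      branch[1] choose=1:
        H0 returns 4
        H1 returns [4]
= [5, 1, 8, 4]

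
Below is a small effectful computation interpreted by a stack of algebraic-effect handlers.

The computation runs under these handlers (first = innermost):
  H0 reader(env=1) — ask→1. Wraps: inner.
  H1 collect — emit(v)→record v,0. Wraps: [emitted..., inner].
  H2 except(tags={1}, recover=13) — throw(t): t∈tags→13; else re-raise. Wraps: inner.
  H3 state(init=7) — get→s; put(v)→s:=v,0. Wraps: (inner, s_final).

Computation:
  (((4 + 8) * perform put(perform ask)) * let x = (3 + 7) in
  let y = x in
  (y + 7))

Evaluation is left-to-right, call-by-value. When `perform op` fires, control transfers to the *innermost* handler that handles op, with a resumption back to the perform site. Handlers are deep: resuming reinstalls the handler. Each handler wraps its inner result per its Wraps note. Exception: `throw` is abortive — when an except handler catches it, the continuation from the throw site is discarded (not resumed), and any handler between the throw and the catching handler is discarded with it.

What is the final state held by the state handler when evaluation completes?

Evaluation trace:
ask @ H0 ⇒ 1
put(1) @ H3 ⇒ s:=1
H0 returns 0
H1 returns [0]
H2 returns [0]
H3 returns ([0], 1)
= ([0], 1)

Answer: 1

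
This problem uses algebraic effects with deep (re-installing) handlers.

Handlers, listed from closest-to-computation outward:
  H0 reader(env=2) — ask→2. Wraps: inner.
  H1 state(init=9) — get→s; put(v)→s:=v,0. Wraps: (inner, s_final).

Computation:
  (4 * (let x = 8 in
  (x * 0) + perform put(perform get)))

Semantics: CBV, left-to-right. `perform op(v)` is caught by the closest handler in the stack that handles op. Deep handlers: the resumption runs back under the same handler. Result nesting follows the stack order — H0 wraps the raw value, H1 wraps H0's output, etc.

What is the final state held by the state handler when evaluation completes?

Answer: 9

Working:
get @ H1 ⇒ 9
put(9) @ H1 ⇒ s:=9
H0 returns 0
H1 returns (0, 9)
= (0, 9)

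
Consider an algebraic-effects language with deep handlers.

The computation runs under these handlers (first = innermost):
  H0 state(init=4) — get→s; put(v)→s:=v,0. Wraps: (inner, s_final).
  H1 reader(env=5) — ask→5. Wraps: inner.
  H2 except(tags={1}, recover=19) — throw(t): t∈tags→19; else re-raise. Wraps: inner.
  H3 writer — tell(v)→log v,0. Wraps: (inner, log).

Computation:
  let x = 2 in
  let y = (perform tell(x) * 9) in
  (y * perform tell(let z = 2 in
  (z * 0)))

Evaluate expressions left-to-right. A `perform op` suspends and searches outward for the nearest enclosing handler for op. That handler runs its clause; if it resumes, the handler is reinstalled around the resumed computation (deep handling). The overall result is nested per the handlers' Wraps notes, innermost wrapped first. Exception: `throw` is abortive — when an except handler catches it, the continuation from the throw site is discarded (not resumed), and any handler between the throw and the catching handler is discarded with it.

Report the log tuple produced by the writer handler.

Answer: (2, 0)

Evaluation trace:
tell(2) @ H3 ⇒ log+=2
tell(0) @ H3 ⇒ log+=0
H0 returns (0, 4)
H1 returns (0, 4)
H2 returns (0, 4)
H3 returns ((0, 4), (2, 0))
= ((0, 4), (2, 0))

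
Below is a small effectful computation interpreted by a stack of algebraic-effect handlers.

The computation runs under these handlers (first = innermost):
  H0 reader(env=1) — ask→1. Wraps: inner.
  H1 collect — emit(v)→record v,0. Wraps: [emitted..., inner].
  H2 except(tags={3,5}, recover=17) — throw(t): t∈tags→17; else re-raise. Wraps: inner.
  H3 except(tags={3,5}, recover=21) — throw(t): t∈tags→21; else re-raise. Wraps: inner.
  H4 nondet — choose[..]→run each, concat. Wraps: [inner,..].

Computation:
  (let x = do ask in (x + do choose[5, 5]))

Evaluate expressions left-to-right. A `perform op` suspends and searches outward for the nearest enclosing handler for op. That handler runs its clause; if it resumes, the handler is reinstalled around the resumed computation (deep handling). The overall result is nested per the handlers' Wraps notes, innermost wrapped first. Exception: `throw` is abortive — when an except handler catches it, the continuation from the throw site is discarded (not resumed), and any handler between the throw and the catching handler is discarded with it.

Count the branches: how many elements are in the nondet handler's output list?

Step-by-step:
ask @ H0 ⇒ 1
choose[5, 5] @ H4
  branch[0] choose=5:
    H0 returns 6
    H1 returns [6]
    H2 returns [6]
    H3 returns [6]
    H4 returns [[6]]
  branch[1] choose=5:
    H0 returns 6
    H1 returns [6]
    H2 returns [6]
    H3 returns [6]
    H4 returns [[6]]
= [[6], [6]]

Answer: 2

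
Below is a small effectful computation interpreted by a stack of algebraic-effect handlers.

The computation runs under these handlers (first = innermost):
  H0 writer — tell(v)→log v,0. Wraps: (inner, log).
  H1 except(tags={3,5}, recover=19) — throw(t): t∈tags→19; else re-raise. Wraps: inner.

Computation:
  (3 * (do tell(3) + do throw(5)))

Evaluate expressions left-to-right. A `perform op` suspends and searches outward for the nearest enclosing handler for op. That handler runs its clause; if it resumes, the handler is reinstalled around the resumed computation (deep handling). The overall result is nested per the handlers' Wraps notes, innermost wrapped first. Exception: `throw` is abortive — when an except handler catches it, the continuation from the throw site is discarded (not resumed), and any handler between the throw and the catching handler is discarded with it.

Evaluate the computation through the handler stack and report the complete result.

Evaluation trace:
tell(3) @ H0 ⇒ log+=3
throw(5) @ H1 caught ⇒ 19
= 19

Answer: 19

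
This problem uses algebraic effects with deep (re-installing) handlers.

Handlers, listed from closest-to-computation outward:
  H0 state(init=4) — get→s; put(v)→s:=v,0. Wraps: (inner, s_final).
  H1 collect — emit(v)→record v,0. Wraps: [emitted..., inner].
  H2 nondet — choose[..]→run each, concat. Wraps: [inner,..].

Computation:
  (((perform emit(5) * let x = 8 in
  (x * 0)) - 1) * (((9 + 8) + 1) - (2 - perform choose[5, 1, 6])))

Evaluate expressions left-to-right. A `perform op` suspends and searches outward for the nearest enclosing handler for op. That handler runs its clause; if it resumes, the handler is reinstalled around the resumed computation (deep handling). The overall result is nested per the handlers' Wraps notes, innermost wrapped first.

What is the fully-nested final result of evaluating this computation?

Working:
emit(5) @ H1 ⇒ out+=5
choose[5, 1, 6] @ H2
  branch[0] choose=5:
    H0 returns (-21, 4)
    H1 returns [5, (-21, 4)]
    H2 returns [[5, (-21, 4)]]
  branch[1] choose=1:
    H0 returns (-17, 4)
    H1 returns [5, (-17, 4)]
    H2 returns [[5, (-17, 4)]]
  branch[2] choose=6:
    H0 returns (-22, 4)
    H1 returns [5, (-22, 4)]
    H2 returns [[5, (-22, 4)]]
= [[5, (-21, 4)], [5, (-17, 4)], [5, (-22, 4)]]

Answer: [[5, (-21, 4)], [5, (-17, 4)], [5, (-22, 4)]]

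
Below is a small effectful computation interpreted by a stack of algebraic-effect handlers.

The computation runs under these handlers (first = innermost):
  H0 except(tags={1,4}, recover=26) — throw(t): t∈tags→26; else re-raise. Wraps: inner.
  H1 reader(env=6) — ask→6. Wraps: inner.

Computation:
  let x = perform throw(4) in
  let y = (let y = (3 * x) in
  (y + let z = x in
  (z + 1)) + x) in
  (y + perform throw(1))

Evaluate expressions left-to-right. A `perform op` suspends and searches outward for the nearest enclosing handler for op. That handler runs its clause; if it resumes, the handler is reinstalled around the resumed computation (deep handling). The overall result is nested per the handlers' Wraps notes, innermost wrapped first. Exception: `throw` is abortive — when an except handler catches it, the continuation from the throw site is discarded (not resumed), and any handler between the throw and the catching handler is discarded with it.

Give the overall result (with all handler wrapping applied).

Answer: 26

Working:
throw(4) @ H0 caught ⇒ 26
H1 returns 26
= 26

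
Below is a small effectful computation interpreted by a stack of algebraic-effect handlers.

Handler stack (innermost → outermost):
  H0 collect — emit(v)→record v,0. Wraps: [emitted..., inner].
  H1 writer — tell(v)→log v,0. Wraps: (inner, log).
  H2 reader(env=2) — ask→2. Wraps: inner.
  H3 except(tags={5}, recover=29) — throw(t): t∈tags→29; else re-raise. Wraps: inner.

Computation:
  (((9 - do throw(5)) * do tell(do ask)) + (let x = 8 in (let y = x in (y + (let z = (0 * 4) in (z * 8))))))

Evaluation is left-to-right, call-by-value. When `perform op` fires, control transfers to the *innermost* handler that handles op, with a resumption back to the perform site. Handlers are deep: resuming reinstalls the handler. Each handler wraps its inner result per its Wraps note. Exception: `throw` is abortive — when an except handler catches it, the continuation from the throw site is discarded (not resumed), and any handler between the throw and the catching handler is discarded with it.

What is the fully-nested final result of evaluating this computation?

Answer: 29

Working:
throw(5) @ H3 caught ⇒ 29
= 29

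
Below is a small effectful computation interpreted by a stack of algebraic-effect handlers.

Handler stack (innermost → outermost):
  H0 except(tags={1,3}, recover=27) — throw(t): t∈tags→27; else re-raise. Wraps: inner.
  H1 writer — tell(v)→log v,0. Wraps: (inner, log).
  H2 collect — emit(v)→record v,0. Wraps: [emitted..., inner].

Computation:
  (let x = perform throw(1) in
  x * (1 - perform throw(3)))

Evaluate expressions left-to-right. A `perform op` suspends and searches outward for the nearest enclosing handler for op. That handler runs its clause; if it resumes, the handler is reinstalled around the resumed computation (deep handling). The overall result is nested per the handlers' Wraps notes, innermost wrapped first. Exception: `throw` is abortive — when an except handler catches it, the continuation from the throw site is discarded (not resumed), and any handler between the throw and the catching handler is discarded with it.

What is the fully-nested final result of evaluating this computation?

Answer: [(27, ())]

Step-by-step:
throw(1) @ H0 caught ⇒ 27
H1 returns (27, ())
H2 returns [(27, ())]
= [(27, ())]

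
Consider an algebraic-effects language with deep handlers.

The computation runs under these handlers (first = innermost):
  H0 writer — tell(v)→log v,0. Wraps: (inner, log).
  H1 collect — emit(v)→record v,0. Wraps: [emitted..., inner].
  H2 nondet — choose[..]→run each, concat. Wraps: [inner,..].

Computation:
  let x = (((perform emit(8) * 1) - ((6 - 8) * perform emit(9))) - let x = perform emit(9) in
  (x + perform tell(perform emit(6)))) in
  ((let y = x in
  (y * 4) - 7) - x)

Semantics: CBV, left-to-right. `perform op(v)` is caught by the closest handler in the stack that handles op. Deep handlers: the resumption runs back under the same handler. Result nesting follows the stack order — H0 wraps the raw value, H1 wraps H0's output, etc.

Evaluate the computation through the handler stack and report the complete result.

Answer: [[8, 9, 9, 6, (-7, (0))]]

Evaluation trace:
emit(8) @ H1 ⇒ out+=8
emit(9) @ H1 ⇒ out+=9
emit(9) @ H1 ⇒ out+=9
emit(6) @ H1 ⇒ out+=6
tell(0) @ H0 ⇒ log+=0
H0 returns (-7, (0))
H1 returns [8, 9, 9, 6, (-7, (0))]
H2 returns [[8, 9, 9, 6, (-7, (0))]]
= [[8, 9, 9, 6, (-7, (0))]]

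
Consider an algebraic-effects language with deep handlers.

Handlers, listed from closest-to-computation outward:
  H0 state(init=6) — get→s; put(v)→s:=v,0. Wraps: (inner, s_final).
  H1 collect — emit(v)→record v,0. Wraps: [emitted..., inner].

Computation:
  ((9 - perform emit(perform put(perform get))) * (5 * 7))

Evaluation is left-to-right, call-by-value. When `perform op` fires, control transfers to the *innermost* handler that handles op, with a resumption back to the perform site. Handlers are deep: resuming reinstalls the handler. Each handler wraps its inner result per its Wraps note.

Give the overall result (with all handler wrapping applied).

Answer: [0, (315, 6)]

Evaluation trace:
get @ H0 ⇒ 6
put(6) @ H0 ⇒ s:=6
emit(0) @ H1 ⇒ out+=0
H0 returns (315, 6)
H1 returns [0, (315, 6)]
= [0, (315, 6)]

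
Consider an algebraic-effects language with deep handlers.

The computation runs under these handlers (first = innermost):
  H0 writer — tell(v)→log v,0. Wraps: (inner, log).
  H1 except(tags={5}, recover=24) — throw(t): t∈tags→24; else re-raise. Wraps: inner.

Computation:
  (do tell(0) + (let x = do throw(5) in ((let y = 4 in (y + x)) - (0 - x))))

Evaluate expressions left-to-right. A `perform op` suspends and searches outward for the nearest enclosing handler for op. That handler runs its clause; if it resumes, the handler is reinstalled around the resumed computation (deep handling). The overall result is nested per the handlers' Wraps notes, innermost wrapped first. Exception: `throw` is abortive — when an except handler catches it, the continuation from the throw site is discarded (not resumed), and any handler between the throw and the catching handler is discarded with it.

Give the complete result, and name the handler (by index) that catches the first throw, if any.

Answer: 24 ; first throw caught by: H1

Evaluation trace:
tell(0) @ H0 ⇒ log+=0
throw(5) @ H1 caught ⇒ 24
= 24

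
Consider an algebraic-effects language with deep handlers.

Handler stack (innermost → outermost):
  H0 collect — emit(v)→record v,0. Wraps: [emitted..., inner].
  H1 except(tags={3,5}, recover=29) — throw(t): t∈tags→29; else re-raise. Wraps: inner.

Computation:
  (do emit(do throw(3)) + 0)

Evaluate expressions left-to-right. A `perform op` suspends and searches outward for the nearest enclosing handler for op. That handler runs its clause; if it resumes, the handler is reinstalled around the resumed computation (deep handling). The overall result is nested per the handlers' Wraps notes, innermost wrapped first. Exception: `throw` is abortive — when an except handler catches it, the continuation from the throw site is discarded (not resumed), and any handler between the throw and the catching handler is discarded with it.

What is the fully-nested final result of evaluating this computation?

Answer: 29

Evaluation trace:
throw(3) @ H1 caught ⇒ 29
= 29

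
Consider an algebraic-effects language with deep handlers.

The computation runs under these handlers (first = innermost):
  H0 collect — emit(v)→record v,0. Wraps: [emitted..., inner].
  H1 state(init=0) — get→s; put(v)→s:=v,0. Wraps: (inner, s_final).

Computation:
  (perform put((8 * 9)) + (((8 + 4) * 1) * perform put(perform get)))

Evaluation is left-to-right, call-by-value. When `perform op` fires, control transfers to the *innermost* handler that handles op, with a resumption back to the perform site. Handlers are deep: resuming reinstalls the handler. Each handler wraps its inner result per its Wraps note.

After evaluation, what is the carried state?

Answer: 72

Step-by-step:
put(72) @ H1 ⇒ s:=72
get @ H1 ⇒ 72
put(72) @ H1 ⇒ s:=72
H0 returns [0]
H1 returns ([0], 72)
= ([0], 72)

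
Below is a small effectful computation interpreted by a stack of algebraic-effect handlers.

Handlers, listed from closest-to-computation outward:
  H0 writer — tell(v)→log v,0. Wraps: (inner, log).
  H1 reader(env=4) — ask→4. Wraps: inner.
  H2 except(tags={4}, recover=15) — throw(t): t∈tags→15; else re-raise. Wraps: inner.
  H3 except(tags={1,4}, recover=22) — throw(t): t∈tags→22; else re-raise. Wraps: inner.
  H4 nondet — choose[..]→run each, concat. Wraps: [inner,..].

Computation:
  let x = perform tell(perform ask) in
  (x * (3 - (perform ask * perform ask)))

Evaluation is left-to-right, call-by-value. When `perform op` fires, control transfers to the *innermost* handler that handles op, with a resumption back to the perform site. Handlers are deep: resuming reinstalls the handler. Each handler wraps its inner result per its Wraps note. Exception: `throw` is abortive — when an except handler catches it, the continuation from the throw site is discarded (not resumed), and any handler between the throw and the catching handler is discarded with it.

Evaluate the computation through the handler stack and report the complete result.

Evaluation trace:
ask @ H1 ⇒ 4
tell(4) @ H0 ⇒ log+=4
ask @ H1 ⇒ 4
ask @ H1 ⇒ 4
H0 returns (0, (4))
H1 returns (0, (4))
H2 returns (0, (4))
H3 returns (0, (4))
H4 returns [(0, (4))]
= [(0, (4))]

Answer: [(0, (4))]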